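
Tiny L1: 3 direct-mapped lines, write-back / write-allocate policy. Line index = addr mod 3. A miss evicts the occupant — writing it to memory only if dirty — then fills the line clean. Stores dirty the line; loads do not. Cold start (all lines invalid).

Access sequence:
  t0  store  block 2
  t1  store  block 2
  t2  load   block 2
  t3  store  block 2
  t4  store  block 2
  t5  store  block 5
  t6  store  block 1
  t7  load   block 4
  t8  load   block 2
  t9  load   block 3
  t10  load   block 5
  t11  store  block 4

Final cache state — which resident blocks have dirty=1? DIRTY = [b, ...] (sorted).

DIRTY = [4]

  0 | W B2 → L2 miss [D]
  1 | W B2 → L2 hit [D]
  2 | R B2 → L2 hit [D]
  3 | W B2 → L2 hit [D]
  4 | W B2 → L2 hit [D]
  5 | W B5 → L2 miss wb→B2 [D]
  6 | W B1 → L1 miss [D]
  7 | R B4 → L1 miss wb→B1 [-]
  8 | R B2 → L2 miss wb→B5 [-]
  9 | R B3 → L0 miss [-]
  10 | R B5 → L2 miss [-]
  11 | W B4 → L1 hit [D]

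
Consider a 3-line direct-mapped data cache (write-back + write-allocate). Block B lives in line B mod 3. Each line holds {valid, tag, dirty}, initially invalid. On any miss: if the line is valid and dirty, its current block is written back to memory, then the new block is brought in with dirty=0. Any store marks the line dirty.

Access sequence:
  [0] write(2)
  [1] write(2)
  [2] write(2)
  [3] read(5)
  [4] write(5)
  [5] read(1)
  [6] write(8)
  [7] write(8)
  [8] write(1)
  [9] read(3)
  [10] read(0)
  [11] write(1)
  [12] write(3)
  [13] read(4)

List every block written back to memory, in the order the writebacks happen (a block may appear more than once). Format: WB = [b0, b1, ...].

WB = [2, 5, 1]

0: W B2 -> L2 miss  d=D]
1: W B2 -> L2 hit  d=D]
2: W B2 -> L2 hit  d=D]
3: R B5 -> L2 miss wb->B2  d=-]
4: W B5 -> L2 hit  d=D]
5: R B1 -> L1 miss  d=-]
6: W B8 -> L2 miss wb->B5  d=D]
7: W B8 -> L2 hit  d=D]
8: W B1 -> L1 hit  d=D]
9: R B3 -> L0 miss  d=-]
10: R B0 -> L0 miss  d=-]
11: W B1 -> L1 hit  d=D]
12: W B3 -> L0 miss  d=D]
13: R B4 -> L1 miss wb->B1  d=-]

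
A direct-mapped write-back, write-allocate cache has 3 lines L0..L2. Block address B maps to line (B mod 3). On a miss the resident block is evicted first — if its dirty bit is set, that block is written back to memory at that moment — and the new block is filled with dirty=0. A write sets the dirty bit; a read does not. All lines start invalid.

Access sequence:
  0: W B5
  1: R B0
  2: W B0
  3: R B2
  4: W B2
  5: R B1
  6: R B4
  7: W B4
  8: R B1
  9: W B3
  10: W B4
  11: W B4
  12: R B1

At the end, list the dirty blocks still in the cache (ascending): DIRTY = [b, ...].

DIRTY = [2, 3]

  0 | W B5 → L2 miss [D]
  1 | R B0 → L0 miss [-]
  2 | W B0 → L0 hit [D]
  3 | R B2 → L2 miss wb→B5 [-]
  4 | W B2 → L2 hit [D]
  5 | R B1 → L1 miss [-]
  6 | R B4 → L1 miss [-]
  7 | W B4 → L1 hit [D]
  8 | R B1 → L1 miss wb→B4 [-]
  9 | W B3 → L0 miss wb→B0 [D]
  10 | W B4 → L1 miss [D]
  11 | W B4 → L1 hit [D]
  12 | R B1 → L1 miss wb→B4 [-]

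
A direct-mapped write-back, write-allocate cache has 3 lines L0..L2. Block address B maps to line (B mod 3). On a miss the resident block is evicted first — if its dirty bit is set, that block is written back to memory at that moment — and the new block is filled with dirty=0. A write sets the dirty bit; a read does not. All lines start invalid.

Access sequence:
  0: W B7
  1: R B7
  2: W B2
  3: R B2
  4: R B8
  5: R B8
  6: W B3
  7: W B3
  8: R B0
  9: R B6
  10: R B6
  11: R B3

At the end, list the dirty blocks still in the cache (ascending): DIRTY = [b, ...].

DIRTY = [7]

0: W B7 → L1 miss [D]
1: R B7 → L1 hit [D]
2: W B2 → L2 miss [D]
3: R B2 → L2 hit [D]
4: R B8 → L2 miss wb→B2 [-]
5: R B8 → L2 hit [-]
6: W B3 → L0 miss [D]
7: W B3 → L0 hit [D]
8: R B0 → L0 miss wb→B3 [-]
9: R B6 → L0 miss [-]
10: R B6 → L0 hit [-]
11: R B3 → L0 miss [-]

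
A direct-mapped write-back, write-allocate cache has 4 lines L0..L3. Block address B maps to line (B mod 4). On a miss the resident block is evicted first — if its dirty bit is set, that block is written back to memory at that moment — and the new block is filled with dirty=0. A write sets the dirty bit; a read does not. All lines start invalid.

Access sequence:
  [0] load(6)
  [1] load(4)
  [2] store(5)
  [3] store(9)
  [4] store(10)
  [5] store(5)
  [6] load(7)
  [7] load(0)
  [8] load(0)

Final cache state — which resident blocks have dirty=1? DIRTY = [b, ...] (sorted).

DIRTY = [5, 10]

  0 | R B6 → L2 miss [-]
  1 | R B4 → L0 miss [-]
  2 | W B5 → L1 miss [D]
  3 | W B9 → L1 miss wb→B5 [D]
  4 | W B10 → L2 miss [D]
  5 | W B5 → L1 miss wb→B9 [D]
  6 | R B7 → L3 miss [-]
  7 | R B0 → L0 miss [-]
  8 | R B0 → L0 hit [-]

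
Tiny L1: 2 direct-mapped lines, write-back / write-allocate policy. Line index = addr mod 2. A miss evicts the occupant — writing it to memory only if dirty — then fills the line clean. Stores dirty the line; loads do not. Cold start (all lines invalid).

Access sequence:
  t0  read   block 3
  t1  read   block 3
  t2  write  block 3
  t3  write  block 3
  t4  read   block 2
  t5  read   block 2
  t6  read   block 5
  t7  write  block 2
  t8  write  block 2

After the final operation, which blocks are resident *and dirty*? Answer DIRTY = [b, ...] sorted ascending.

0: R B3 → L1 miss [-]
1: R B3 → L1 hit [-]
2: W B3 → L1 hit [D]
3: W B3 → L1 hit [D]
4: R B2 → L0 miss [-]
5: R B2 → L0 hit [-]
6: R B5 → L1 miss wb→B3 [-]
7: W B2 → L0 hit [D]
8: W B2 → L0 hit [D]

DIRTY = [2]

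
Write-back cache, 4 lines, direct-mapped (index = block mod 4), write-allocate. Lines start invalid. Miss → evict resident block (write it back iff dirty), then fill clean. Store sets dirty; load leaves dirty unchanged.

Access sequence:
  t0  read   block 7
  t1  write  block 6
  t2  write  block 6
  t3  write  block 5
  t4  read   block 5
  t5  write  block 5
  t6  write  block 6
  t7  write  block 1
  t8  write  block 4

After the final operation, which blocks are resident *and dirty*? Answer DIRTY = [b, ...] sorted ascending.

  0 | R B7 → L3 miss [-]
  1 | W B6 → L2 miss [D]
  2 | W B6 → L2 hit [D]
  3 | W B5 → L1 miss [D]
  4 | R B5 → L1 hit [D]
  5 | W B5 → L1 hit [D]
  6 | W B6 → L2 hit [D]
  7 | W B1 → L1 miss wb→B5 [D]
  8 | W B4 → L0 miss [D]

DIRTY = [1, 4, 6]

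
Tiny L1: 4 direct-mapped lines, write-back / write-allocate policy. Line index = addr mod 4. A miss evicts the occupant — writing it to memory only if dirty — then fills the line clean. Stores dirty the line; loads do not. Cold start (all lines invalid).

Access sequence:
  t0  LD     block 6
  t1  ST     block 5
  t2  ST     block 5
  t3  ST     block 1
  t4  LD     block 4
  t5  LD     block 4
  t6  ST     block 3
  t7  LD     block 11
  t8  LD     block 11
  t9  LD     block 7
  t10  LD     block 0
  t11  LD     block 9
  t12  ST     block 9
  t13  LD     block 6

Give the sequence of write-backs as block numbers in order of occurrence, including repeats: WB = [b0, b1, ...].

0: R B6 -> L2 miss  d=-]
1: W B5 -> L1 miss  d=D]
2: W B5 -> L1 hit  d=D]
3: W B1 -> L1 miss wb->B5  d=D]
4: R B4 -> L0 miss  d=-]
5: R B4 -> L0 hit  d=-]
6: W B3 -> L3 miss  d=D]
7: R B11 -> L3 miss wb->B3  d=-]
8: R B11 -> L3 hit  d=-]
9: R B7 -> L3 miss  d=-]
10: R B0 -> L0 miss  d=-]
11: R B9 -> L1 miss wb->B1  d=-]
12: W B9 -> L1 hit  d=D]
13: R B6 -> L2 hit  d=-]

WB = [5, 3, 1]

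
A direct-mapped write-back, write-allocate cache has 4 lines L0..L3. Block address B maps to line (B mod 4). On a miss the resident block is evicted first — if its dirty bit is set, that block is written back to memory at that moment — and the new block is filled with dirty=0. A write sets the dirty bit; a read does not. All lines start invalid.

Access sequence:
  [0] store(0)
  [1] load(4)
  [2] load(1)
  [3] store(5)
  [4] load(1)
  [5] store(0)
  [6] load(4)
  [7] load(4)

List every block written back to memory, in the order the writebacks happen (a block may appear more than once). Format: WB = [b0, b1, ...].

WB = [0, 5, 0]

0: W B0 -> L0 miss  d=D]
1: R B4 -> L0 miss wb->B0  d=-]
2: R B1 -> L1 miss  d=-]
3: W B5 -> L1 miss  d=D]
4: R B1 -> L1 miss wb->B5  d=-]
5: W B0 -> L0 miss  d=D]
6: R B4 -> L0 miss wb->B0  d=-]
7: R B4 -> L0 hit  d=-]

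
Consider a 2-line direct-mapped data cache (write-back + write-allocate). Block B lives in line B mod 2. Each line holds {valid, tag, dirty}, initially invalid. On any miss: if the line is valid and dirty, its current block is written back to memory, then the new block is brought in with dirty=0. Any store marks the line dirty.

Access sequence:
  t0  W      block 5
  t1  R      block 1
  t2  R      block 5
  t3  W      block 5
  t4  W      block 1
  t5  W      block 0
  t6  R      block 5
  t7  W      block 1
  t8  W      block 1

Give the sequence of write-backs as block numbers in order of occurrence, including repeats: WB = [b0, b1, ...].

  0 | W B5 → L1 miss [D]
  1 | R B1 → L1 miss wb→B5 [-]
  2 | R B5 → L1 miss [-]
  3 | W B5 → L1 hit [D]
  4 | W B1 → L1 miss wb→B5 [D]
  5 | W B0 → L0 miss [D]
  6 | R B5 → L1 miss wb→B1 [-]
  7 | W B1 → L1 miss [D]
  8 | W B1 → L1 hit [D]

WB = [5, 5, 1]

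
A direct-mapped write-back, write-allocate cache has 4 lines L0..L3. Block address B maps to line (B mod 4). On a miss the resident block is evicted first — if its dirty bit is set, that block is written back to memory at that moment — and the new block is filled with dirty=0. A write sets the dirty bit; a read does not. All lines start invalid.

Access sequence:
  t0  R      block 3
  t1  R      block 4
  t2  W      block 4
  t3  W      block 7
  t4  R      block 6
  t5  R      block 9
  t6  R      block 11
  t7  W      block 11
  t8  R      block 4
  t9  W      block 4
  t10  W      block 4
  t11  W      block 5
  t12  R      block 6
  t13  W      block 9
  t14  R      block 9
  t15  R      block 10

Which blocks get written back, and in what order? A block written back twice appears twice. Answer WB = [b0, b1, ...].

0: R B3 -> L3 miss  d=-]
1: R B4 -> L0 miss  d=-]
2: W B4 -> L0 hit  d=D]
3: W B7 -> L3 miss  d=D]
4: R B6 -> L2 miss  d=-]
5: R B9 -> L1 miss  d=-]
6: R B11 -> L3 miss wb->B7  d=-]
7: W B11 -> L3 hit  d=D]
8: R B4 -> L0 hit  d=D]
9: W B4 -> L0 hit  d=D]
10: W B4 -> L0 hit  d=D]
11: W B5 -> L1 miss  d=D]
12: R B6 -> L2 hit  d=-]
13: W B9 -> L1 miss wb->B5  d=D]
14: R B9 -> L1 hit  d=D]
15: R B10 -> L2 miss  d=-]

WB = [7, 5]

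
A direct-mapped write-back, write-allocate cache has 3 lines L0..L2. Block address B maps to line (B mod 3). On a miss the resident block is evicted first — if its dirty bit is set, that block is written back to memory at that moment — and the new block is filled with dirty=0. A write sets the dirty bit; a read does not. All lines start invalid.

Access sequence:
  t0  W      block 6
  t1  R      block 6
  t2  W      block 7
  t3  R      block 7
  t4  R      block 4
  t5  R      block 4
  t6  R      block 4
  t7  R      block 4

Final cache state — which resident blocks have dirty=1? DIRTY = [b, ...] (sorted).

DIRTY = [6]

  0 | W B6 → L0 miss [D]
  1 | R B6 → L0 hit [D]
  2 | W B7 → L1 miss [D]
  3 | R B7 → L1 hit [D]
  4 | R B4 → L1 miss wb→B7 [-]
  5 | R B4 → L1 hit [-]
  6 | R B4 → L1 hit [-]
  7 | R B4 → L1 hit [-]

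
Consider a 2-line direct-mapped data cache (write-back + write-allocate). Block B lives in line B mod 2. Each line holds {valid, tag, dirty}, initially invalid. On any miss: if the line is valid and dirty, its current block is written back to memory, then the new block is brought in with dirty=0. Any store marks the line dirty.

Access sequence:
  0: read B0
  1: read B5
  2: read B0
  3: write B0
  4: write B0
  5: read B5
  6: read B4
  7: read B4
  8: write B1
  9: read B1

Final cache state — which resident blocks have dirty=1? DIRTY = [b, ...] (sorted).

  0 | R B0 → L0 miss [-]
  1 | R B5 → L1 miss [-]
  2 | R B0 → L0 hit [-]
  3 | W B0 → L0 hit [D]
  4 | W B0 → L0 hit [D]
  5 | R B5 → L1 hit [-]
  6 | R B4 → L0 miss wb→B0 [-]
  7 | R B4 → L0 hit [-]
  8 | W B1 → L1 miss [D]
  9 | R B1 → L1 hit [D]

DIRTY = [1]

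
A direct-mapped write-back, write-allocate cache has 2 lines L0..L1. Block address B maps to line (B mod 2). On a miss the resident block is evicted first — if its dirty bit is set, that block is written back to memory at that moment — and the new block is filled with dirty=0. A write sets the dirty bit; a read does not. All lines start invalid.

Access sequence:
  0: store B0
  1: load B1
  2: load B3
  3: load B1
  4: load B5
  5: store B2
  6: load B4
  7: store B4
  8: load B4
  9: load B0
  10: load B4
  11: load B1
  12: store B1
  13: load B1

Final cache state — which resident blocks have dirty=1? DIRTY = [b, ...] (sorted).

DIRTY = [1]

  0 | W B0 → L0 miss [D]
  1 | R B1 → L1 miss [-]
  2 | R B3 → L1 miss [-]
  3 | R B1 → L1 miss [-]
  4 | R B5 → L1 miss [-]
  5 | W B2 → L0 miss wb→B0 [D]
  6 | R B4 → L0 miss wb→B2 [-]
  7 | W B4 → L0 hit [D]
  8 | R B4 → L0 hit [D]
  9 | R B0 → L0 miss wb→B4 [-]
  10 | R B4 → L0 miss [-]
  11 | R B1 → L1 miss [-]
  12 | W B1 → L1 hit [D]
  13 | R B1 → L1 hit [D]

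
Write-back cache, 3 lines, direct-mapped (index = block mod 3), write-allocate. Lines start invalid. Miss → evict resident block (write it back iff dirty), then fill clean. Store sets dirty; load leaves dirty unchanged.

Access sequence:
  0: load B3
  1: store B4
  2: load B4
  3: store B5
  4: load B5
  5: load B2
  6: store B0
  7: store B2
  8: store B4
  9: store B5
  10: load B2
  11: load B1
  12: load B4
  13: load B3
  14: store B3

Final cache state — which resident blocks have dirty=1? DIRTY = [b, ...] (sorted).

0: R B3 -> L0 miss  d=-]
1: W B4 -> L1 miss  d=D]
2: R B4 -> L1 hit  d=D]
3: W B5 -> L2 miss  d=D]
4: R B5 -> L2 hit  d=D]
5: R B2 -> L2 miss wb->B5  d=-]
6: W B0 -> L0 miss  d=D]
7: W B2 -> L2 hit  d=D]
8: W B4 -> L1 hit  d=D]
9: W B5 -> L2 miss wb->B2  d=D]
10: R B2 -> L2 miss wb->B5  d=-]
11: R B1 -> L1 miss wb->B4  d=-]
12: R B4 -> L1 miss  d=-]
13: R B3 -> L0 miss wb->B0  d=-]
14: W B3 -> L0 hit  d=D]

DIRTY = [3]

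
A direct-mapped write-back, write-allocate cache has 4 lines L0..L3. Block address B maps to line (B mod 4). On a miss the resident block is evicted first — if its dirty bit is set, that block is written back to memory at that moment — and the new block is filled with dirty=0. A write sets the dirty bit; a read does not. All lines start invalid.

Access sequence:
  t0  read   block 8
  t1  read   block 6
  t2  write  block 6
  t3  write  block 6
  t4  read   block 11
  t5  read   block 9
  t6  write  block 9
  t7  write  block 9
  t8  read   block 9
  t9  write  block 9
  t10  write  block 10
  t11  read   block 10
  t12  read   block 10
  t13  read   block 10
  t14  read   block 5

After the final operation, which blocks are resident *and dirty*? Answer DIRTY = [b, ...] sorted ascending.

  0 | R B8 → L0 miss [-]
  1 | R B6 → L2 miss [-]
  2 | W B6 → L2 hit [D]
  3 | W B6 → L2 hit [D]
  4 | R B11 → L3 miss [-]
  5 | R B9 → L1 miss [-]
  6 | W B9 → L1 hit [D]
  7 | W B9 → L1 hit [D]
  8 | R B9 → L1 hit [D]
  9 | W B9 → L1 hit [D]
  10 | W B10 → L2 miss wb→B6 [D]
  11 | R B10 → L2 hit [D]
  12 | R B10 → L2 hit [D]
  13 | R B10 → L2 hit [D]
  14 | R B5 → L1 miss wb→B9 [-]

DIRTY = [10]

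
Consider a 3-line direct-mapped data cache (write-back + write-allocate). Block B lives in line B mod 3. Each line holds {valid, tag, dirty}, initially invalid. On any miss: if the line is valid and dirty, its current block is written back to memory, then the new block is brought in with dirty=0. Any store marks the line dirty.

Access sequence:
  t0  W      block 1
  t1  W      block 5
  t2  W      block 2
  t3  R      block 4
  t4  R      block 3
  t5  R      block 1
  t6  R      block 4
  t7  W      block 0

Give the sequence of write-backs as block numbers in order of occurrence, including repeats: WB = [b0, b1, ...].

WB = [5, 1]

0: W B1 → L1 miss [D]
1: W B5 → L2 miss [D]
2: W B2 → L2 miss wb→B5 [D]
3: R B4 → L1 miss wb→B1 [-]
4: R B3 → L0 miss [-]
5: R B1 → L1 miss [-]
6: R B4 → L1 miss [-]
7: W B0 → L0 miss [D]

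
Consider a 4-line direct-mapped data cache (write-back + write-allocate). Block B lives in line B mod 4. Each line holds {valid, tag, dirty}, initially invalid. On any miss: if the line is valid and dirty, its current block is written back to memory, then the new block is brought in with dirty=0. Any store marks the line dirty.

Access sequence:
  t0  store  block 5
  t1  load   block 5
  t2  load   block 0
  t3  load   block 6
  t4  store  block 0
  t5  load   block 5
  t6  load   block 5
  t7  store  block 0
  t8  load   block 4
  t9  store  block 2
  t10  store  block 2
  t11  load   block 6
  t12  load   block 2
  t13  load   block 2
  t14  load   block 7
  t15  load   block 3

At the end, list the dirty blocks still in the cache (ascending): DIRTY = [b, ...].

  0 | W B5 → L1 miss [D]
  1 | R B5 → L1 hit [D]
  2 | R B0 → L0 miss [-]
  3 | R B6 → L2 miss [-]
  4 | W B0 → L0 hit [D]
  5 | R B5 → L1 hit [D]
  6 | R B5 → L1 hit [D]
  7 | W B0 → L0 hit [D]
  8 | R B4 → L0 miss wb→B0 [-]
  9 | W B2 → L2 miss [D]
  10 | W B2 → L2 hit [D]
  11 | R B6 → L2 miss wb→B2 [-]
  12 | R B2 → L2 miss [-]
  13 | R B2 → L2 hit [-]
  14 | R B7 → L3 miss [-]
  15 | R B3 → L3 miss [-]

DIRTY = [5]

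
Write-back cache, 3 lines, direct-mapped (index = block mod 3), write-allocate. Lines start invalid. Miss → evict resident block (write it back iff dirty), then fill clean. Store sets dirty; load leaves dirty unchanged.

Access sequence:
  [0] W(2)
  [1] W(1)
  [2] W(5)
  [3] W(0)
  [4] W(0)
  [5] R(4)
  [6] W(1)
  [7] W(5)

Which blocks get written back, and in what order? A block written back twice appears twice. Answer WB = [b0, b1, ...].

WB = [2, 1]

0: W B2 → L2 miss [D]
1: W B1 → L1 miss [D]
2: W B5 → L2 miss wb→B2 [D]
3: W B0 → L0 miss [D]
4: W B0 → L0 hit [D]
5: R B4 → L1 miss wb→B1 [-]
6: W B1 → L1 miss [D]
7: W B5 → L2 hit [D]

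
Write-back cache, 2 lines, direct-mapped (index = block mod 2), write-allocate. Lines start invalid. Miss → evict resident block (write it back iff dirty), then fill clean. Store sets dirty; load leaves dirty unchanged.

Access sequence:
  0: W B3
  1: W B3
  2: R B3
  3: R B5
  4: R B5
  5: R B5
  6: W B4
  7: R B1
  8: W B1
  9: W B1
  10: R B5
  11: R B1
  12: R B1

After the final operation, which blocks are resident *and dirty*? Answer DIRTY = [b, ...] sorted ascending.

  0 | W B3 → L1 miss [D]
  1 | W B3 → L1 hit [D]
  2 | R B3 → L1 hit [D]
  3 | R B5 → L1 miss wb→B3 [-]
  4 | R B5 → L1 hit [-]
  5 | R B5 → L1 hit [-]
  6 | W B4 → L0 miss [D]
  7 | R B1 → L1 miss [-]
  8 | W B1 → L1 hit [D]
  9 | W B1 → L1 hit [D]
  10 | R B5 → L1 miss wb→B1 [-]
  11 | R B1 → L1 miss [-]
  12 | R B1 → L1 hit [-]

DIRTY = [4]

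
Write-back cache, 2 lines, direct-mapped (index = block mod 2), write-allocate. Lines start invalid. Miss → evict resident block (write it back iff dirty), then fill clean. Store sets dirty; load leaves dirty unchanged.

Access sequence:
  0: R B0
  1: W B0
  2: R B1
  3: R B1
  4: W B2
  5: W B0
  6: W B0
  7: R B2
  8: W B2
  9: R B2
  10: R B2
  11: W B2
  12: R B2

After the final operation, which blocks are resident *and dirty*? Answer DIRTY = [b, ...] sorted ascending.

DIRTY = [2]

0: R B0 -> L0 miss  d=-]
1: W B0 -> L0 hit  d=D]
2: R B1 -> L1 miss  d=-]
3: R B1 -> L1 hit  d=-]
4: W B2 -> L0 miss wb->B0  d=D]
5: W B0 -> L0 miss wb->B2  d=D]
6: W B0 -> L0 hit  d=D]
7: R B2 -> L0 miss wb->B0  d=-]
8: W B2 -> L0 hit  d=D]
9: R B2 -> L0 hit  d=D]
10: R B2 -> L0 hit  d=D]
11: W B2 -> L0 hit  d=D]
12: R B2 -> L0 hit  d=D]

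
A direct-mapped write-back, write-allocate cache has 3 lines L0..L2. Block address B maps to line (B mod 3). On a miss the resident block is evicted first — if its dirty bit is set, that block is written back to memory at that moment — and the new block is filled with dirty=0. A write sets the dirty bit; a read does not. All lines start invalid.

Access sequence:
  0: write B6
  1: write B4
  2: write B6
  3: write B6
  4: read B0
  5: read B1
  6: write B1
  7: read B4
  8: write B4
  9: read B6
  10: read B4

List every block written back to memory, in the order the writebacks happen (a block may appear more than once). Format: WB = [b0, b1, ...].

WB = [6, 4, 1]

  0 | W B6 → L0 miss [D]
  1 | W B4 → L1 miss [D]
  2 | W B6 → L0 hit [D]
  3 | W B6 → L0 hit [D]
  4 | R B0 → L0 miss wb→B6 [-]
  5 | R B1 → L1 miss wb→B4 [-]
  6 | W B1 → L1 hit [D]
  7 | R B4 → L1 miss wb→B1 [-]
  8 | W B4 → L1 hit [D]
  9 | R B6 → L0 miss [-]
  10 | R B4 → L1 hit [D]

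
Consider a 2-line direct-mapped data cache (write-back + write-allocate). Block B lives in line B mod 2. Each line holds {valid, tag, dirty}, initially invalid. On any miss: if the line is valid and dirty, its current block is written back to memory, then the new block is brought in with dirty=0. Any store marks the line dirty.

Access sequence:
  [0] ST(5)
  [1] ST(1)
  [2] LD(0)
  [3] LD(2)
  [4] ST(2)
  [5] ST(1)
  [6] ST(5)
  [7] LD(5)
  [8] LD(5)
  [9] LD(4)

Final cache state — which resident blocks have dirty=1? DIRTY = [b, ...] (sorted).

  0 | W B5 → L1 miss [D]
  1 | W B1 → L1 miss wb→B5 [D]
  2 | R B0 → L0 miss [-]
  3 | R B2 → L0 miss [-]
  4 | W B2 → L0 hit [D]
  5 | W B1 → L1 hit [D]
  6 | W B5 → L1 miss wb→B1 [D]
  7 | R B5 → L1 hit [D]
  8 | R B5 → L1 hit [D]
  9 | R B4 → L0 miss wb→B2 [-]

DIRTY = [5]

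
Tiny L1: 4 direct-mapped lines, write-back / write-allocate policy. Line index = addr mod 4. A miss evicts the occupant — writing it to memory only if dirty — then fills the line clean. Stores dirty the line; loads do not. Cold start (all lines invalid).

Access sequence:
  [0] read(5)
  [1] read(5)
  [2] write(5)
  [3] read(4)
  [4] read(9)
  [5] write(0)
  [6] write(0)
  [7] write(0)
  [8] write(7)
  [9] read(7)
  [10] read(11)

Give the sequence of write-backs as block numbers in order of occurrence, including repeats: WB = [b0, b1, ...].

WB = [5, 7]

  0 | R B5 → L1 miss [-]
  1 | R B5 → L1 hit [-]
  2 | W B5 → L1 hit [D]
  3 | R B4 → L0 miss [-]
  4 | R B9 → L1 miss wb→B5 [-]
  5 | W B0 → L0 miss [D]
  6 | W B0 → L0 hit [D]
  7 | W B0 → L0 hit [D]
  8 | W B7 → L3 miss [D]
  9 | R B7 → L3 hit [D]
  10 | R B11 → L3 miss wb→B7 [-]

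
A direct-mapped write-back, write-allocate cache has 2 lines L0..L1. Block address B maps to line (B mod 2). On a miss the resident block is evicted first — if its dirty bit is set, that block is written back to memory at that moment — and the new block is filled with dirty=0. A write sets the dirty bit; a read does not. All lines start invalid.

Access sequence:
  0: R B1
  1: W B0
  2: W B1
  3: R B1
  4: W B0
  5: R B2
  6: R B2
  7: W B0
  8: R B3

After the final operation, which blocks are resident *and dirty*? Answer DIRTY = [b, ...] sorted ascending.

0: R B1 -> L1 miss  d=-]
1: W B0 -> L0 miss  d=D]
2: W B1 -> L1 hit  d=D]
3: R B1 -> L1 hit  d=D]
4: W B0 -> L0 hit  d=D]
5: R B2 -> L0 miss wb->B0  d=-]
6: R B2 -> L0 hit  d=-]
7: W B0 -> L0 miss  d=D]
8: R B3 -> L1 miss wb->B1  d=-]

DIRTY = [0]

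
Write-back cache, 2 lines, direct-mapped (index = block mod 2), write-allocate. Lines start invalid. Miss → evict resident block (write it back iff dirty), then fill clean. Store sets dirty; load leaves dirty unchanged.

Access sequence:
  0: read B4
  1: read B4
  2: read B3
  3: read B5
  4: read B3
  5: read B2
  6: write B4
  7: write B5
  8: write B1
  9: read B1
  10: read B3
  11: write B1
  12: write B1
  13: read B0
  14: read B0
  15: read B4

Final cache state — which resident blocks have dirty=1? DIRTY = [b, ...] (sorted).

DIRTY = [1]

0: R B4 → L0 miss [-]
1: R B4 → L0 hit [-]
2: R B3 → L1 miss [-]
3: R B5 → L1 miss [-]
4: R B3 → L1 miss [-]
5: R B2 → L0 miss [-]
6: W B4 → L0 miss [D]
7: W B5 → L1 miss [D]
8: W B1 → L1 miss wb→B5 [D]
9: R B1 → L1 hit [D]
10: R B3 → L1 miss wb→B1 [-]
11: W B1 → L1 miss [D]
12: W B1 → L1 hit [D]
13: R B0 → L0 miss wb→B4 [-]
14: R B0 → L0 hit [-]
15: R B4 → L0 miss [-]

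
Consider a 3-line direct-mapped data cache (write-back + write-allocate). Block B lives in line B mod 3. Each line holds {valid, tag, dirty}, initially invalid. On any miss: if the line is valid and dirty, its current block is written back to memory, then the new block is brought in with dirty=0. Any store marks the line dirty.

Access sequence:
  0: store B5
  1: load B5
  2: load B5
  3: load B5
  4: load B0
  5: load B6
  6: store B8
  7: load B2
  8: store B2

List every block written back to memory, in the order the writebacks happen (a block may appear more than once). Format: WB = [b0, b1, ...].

0: W B5 → L2 miss [D]
1: R B5 → L2 hit [D]
2: R B5 → L2 hit [D]
3: R B5 → L2 hit [D]
4: R B0 → L0 miss [-]
5: R B6 → L0 miss [-]
6: W B8 → L2 miss wb→B5 [D]
7: R B2 → L2 miss wb→B8 [-]
8: W B2 → L2 hit [D]

WB = [5, 8]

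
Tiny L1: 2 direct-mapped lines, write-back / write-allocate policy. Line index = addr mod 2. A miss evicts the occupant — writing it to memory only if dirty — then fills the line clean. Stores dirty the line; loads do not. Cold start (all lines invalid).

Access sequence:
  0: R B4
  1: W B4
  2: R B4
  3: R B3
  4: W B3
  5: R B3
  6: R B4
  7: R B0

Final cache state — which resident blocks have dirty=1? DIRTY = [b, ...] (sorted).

DIRTY = [3]

  0 | R B4 → L0 miss [-]
  1 | W B4 → L0 hit [D]
  2 | R B4 → L0 hit [D]
  3 | R B3 → L1 miss [-]
  4 | W B3 → L1 hit [D]
  5 | R B3 → L1 hit [D]
  6 | R B4 → L0 hit [D]
  7 | R B0 → L0 miss wb→B4 [-]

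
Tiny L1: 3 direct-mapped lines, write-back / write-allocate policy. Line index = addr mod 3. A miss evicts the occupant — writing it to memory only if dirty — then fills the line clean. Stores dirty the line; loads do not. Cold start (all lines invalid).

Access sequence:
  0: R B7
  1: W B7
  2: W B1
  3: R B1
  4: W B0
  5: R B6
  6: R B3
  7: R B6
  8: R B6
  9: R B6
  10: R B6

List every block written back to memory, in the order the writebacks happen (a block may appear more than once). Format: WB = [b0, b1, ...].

0: R B7 -> L1 miss  d=-]
1: W B7 -> L1 hit  d=D]
2: W B1 -> L1 miss wb->B7  d=D]
3: R B1 -> L1 hit  d=D]
4: W B0 -> L0 miss  d=D]
5: R B6 -> L0 miss wb->B0  d=-]
6: R B3 -> L0 miss  d=-]
7: R B6 -> L0 miss  d=-]
8: R B6 -> L0 hit  d=-]
9: R B6 -> L0 hit  d=-]
10: R B6 -> L0 hit  d=-]

WB = [7, 0]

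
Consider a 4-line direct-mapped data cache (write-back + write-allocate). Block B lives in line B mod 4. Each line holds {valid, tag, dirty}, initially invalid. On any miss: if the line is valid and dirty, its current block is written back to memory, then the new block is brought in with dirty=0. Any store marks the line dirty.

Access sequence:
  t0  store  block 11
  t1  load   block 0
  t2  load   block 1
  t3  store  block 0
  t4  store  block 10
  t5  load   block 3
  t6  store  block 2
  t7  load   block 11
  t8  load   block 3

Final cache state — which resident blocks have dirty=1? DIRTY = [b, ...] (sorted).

DIRTY = [0, 2]

0: W B11 -> L3 miss  d=D]
1: R B0 -> L0 miss  d=-]
2: R B1 -> L1 miss  d=-]
3: W B0 -> L0 hit  d=D]
4: W B10 -> L2 miss  d=D]
5: R B3 -> L3 miss wb->B11  d=-]
6: W B2 -> L2 miss wb->B10  d=D]
7: R B11 -> L3 miss  d=-]
8: R B3 -> L3 miss  d=-]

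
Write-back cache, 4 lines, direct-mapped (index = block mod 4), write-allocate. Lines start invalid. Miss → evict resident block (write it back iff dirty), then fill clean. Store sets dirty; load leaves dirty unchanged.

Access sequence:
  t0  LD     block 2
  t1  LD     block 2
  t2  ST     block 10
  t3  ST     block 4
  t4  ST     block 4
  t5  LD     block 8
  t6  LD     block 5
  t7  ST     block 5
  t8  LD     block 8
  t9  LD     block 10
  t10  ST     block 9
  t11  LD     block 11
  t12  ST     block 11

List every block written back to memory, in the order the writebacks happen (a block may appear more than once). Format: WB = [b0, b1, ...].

0: R B2 -> L2 miss  d=-]
1: R B2 -> L2 hit  d=-]
2: W B10 -> L2 miss  d=D]
3: W B4 -> L0 miss  d=D]
4: W B4 -> L0 hit  d=D]
5: R B8 -> L0 miss wb->B4  d=-]
6: R B5 -> L1 miss  d=-]
7: W B5 -> L1 hit  d=D]
8: R B8 -> L0 hit  d=-]
9: R B10 -> L2 hit  d=D]
10: W B9 -> L1 miss wb->B5  d=D]
11: R B11 -> L3 miss  d=-]
12: W B11 -> L3 hit  d=D]

WB = [4, 5]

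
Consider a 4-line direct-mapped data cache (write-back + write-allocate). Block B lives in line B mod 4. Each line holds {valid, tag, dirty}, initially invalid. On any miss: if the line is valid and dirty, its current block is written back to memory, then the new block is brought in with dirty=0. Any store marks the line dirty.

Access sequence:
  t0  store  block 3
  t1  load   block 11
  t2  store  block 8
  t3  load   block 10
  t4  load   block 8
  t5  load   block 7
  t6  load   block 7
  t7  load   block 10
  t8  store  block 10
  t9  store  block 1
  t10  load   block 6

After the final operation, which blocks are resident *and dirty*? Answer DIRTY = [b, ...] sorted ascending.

  0 | W B3 → L3 miss [D]
  1 | R B11 → L3 miss wb→B3 [-]
  2 | W B8 → L0 miss [D]
  3 | R B10 → L2 miss [-]
  4 | R B8 → L0 hit [D]
  5 | R B7 → L3 miss [-]
  6 | R B7 → L3 hit [-]
  7 | R B10 → L2 hit [-]
  8 | W B10 → L2 hit [D]
  9 | W B1 → L1 miss [D]
  10 | R B6 → L2 miss wb→B10 [-]

DIRTY = [1, 8]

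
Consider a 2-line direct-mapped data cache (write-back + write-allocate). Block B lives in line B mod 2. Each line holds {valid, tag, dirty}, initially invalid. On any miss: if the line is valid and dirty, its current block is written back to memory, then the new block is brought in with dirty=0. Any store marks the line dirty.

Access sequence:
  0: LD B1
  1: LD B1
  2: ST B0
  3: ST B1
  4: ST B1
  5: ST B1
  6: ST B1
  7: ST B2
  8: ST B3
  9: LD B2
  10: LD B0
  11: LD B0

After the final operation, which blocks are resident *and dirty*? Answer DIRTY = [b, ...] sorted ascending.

0: R B1 -> L1 miss  d=-]
1: R B1 -> L1 hit  d=-]
2: W B0 -> L0 miss  d=D]
3: W B1 -> L1 hit  d=D]
4: W B1 -> L1 hit  d=D]
5: W B1 -> L1 hit  d=D]
6: W B1 -> L1 hit  d=D]
7: W B2 -> L0 miss wb->B0  d=D]
8: W B3 -> L1 miss wb->B1  d=D]
9: R B2 -> L0 hit  d=D]
10: R B0 -> L0 miss wb->B2  d=-]
11: R B0 -> L0 hit  d=-]

DIRTY = [3]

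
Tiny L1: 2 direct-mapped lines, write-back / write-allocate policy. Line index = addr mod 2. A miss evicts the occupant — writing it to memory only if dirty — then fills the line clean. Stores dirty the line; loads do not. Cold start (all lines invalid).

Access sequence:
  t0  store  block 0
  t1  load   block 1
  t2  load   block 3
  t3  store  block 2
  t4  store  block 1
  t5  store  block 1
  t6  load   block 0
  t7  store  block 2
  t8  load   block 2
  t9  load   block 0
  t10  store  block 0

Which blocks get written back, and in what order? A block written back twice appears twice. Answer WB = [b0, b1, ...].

0: W B0 → L0 miss [D]
1: R B1 → L1 miss [-]
2: R B3 → L1 miss [-]
3: W B2 → L0 miss wb→B0 [D]
4: W B1 → L1 miss [D]
5: W B1 → L1 hit [D]
6: R B0 → L0 miss wb→B2 [-]
7: W B2 → L0 miss [D]
8: R B2 → L0 hit [D]
9: R B0 → L0 miss wb→B2 [-]
10: W B0 → L0 hit [D]

WB = [0, 2, 2]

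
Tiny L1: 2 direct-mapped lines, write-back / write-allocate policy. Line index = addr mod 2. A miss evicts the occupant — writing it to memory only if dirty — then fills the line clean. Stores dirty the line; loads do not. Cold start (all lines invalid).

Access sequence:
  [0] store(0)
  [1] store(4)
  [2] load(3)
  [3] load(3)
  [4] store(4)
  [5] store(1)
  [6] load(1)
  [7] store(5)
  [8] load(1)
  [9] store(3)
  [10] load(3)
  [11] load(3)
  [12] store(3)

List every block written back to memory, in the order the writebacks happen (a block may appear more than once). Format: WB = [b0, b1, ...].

WB = [0, 1, 5]

0: W B0 → L0 miss [D]
1: W B4 → L0 miss wb→B0 [D]
2: R B3 → L1 miss [-]
3: R B3 → L1 hit [-]
4: W B4 → L0 hit [D]
5: W B1 → L1 miss [D]
6: R B1 → L1 hit [D]
7: W B5 → L1 miss wb→B1 [D]
8: R B1 → L1 miss wb→B5 [-]
9: W B3 → L1 miss [D]
10: R B3 → L1 hit [D]
11: R B3 → L1 hit [D]
12: W B3 → L1 hit [D]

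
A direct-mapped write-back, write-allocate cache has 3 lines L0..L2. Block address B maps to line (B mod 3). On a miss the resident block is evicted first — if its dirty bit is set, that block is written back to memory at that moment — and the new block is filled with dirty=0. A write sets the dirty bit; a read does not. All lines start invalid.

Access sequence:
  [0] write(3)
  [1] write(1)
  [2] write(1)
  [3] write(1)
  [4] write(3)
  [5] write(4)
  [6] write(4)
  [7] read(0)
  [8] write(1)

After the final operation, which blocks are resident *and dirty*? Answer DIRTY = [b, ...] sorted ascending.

DIRTY = [1]

0: W B3 -> L0 miss  d=D]
1: W B1 -> L1 miss  d=D]
2: W B1 -> L1 hit  d=D]
3: W B1 -> L1 hit  d=D]
4: W B3 -> L0 hit  d=D]
5: W B4 -> L1 miss wb->B1  d=D]
6: W B4 -> L1 hit  d=D]
7: R B0 -> L0 miss wb->B3  d=-]
8: W B1 -> L1 miss wb->B4  d=D]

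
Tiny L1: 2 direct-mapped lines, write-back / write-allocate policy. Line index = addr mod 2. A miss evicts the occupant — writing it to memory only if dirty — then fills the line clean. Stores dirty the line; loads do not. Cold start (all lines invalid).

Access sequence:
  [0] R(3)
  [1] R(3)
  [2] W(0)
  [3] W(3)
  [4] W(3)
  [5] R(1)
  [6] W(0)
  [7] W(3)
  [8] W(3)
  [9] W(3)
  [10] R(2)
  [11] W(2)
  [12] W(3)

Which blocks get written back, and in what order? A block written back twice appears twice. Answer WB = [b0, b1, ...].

WB = [3, 0]

  0 | R B3 → L1 miss [-]
  1 | R B3 → L1 hit [-]
  2 | W B0 → L0 miss [D]
  3 | W B3 → L1 hit [D]
  4 | W B3 → L1 hit [D]
  5 | R B1 → L1 miss wb→B3 [-]
  6 | W B0 → L0 hit [D]
  7 | W B3 → L1 miss [D]
  8 | W B3 → L1 hit [D]
  9 | W B3 → L1 hit [D]
  10 | R B2 → L0 miss wb→B0 [-]
  11 | W B2 → L0 hit [D]
  12 | W B3 → L1 hit [D]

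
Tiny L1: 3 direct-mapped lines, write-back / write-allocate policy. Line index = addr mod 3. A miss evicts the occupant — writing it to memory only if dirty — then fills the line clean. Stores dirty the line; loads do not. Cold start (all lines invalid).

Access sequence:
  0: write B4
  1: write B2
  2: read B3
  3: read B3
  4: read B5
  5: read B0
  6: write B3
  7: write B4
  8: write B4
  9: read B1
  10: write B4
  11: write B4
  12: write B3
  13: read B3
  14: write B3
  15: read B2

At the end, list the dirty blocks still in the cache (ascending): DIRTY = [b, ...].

DIRTY = [3, 4]

0: W B4 → L1 miss [D]
1: W B2 → L2 miss [D]
2: R B3 → L0 miss [-]
3: R B3 → L0 hit [-]
4: R B5 → L2 miss wb→B2 [-]
5: R B0 → L0 miss [-]
6: W B3 → L0 miss [D]
7: W B4 → L1 hit [D]
8: W B4 → L1 hit [D]
9: R B1 → L1 miss wb→B4 [-]
10: W B4 → L1 miss [D]
11: W B4 → L1 hit [D]
12: W B3 → L0 hit [D]
13: R B3 → L0 hit [D]
14: W B3 → L0 hit [D]
15: R B2 → L2 miss [-]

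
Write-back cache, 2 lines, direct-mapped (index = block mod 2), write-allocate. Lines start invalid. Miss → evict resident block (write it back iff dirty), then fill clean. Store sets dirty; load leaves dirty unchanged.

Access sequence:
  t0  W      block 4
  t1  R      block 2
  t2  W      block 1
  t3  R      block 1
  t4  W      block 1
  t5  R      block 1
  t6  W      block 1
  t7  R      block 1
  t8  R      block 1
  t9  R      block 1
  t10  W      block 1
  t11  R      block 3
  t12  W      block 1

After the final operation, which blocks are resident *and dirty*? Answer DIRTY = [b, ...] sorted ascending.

0: W B4 → L0 miss [D]
1: R B2 → L0 miss wb→B4 [-]
2: W B1 → L1 miss [D]
3: R B1 → L1 hit [D]
4: W B1 → L1 hit [D]
5: R B1 → L1 hit [D]
6: W B1 → L1 hit [D]
7: R B1 → L1 hit [D]
8: R B1 → L1 hit [D]
9: R B1 → L1 hit [D]
10: W B1 → L1 hit [D]
11: R B3 → L1 miss wb→B1 [-]
12: W B1 → L1 miss [D]

DIRTY = [1]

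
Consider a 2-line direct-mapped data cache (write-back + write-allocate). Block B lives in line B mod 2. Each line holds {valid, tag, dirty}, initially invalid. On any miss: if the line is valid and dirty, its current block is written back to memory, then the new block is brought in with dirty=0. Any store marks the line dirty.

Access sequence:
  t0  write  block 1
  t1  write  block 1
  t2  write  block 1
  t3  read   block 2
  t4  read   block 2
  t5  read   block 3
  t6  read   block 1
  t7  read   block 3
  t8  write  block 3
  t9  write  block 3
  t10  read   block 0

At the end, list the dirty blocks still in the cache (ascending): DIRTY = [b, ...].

0: W B1 → L1 miss [D]
1: W B1 → L1 hit [D]
2: W B1 → L1 hit [D]
3: R B2 → L0 miss [-]
4: R B2 → L0 hit [-]
5: R B3 → L1 miss wb→B1 [-]
6: R B1 → L1 miss [-]
7: R B3 → L1 miss [-]
8: W B3 → L1 hit [D]
9: W B3 → L1 hit [D]
10: R B0 → L0 miss [-]

DIRTY = [3]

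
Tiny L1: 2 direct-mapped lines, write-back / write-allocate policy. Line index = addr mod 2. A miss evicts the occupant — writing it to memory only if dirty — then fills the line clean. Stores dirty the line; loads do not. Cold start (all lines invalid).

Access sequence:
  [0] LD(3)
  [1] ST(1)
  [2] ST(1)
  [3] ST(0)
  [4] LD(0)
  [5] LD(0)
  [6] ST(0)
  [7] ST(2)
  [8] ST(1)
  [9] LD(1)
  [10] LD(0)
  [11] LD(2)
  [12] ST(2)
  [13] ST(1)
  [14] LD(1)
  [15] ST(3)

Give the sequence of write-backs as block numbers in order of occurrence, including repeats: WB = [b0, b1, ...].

WB = [0, 2, 1]

0: R B3 -> L1 miss  d=-]
1: W B1 -> L1 miss  d=D]
2: W B1 -> L1 hit  d=D]
3: W B0 -> L0 miss  d=D]
4: R B0 -> L0 hit  d=D]
5: R B0 -> L0 hit  d=D]
6: W B0 -> L0 hit  d=D]
7: W B2 -> L0 miss wb->B0  d=D]
8: W B1 -> L1 hit  d=D]
9: R B1 -> L1 hit  d=D]
10: R B0 -> L0 miss wb->B2  d=-]
11: R B2 -> L0 miss  d=-]
12: W B2 -> L0 hit  d=D]
13: W B1 -> L1 hit  d=D]
14: R B1 -> L1 hit  d=D]
15: W B3 -> L1 miss wb->B1  d=D]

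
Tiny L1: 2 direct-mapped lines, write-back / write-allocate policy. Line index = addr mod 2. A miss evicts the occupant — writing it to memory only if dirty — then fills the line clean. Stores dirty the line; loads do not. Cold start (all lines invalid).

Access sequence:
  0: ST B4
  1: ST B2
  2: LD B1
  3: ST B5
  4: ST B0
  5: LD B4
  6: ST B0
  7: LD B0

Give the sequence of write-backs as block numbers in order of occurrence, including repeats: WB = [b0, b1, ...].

WB = [4, 2, 0]

  0 | W B4 → L0 miss [D]
  1 | W B2 → L0 miss wb→B4 [D]
  2 | R B1 → L1 miss [-]
  3 | W B5 → L1 miss [D]
  4 | W B0 → L0 miss wb→B2 [D]
  5 | R B4 → L0 miss wb→B0 [-]
  6 | W B0 → L0 miss [D]
  7 | R B0 → L0 hit [D]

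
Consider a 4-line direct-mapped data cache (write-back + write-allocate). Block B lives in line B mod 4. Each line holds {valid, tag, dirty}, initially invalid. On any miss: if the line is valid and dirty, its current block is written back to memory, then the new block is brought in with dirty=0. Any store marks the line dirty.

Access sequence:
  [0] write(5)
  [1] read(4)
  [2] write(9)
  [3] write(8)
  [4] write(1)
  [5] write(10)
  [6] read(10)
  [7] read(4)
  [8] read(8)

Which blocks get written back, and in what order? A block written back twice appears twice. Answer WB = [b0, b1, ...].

WB = [5, 9, 8]

  0 | W B5 → L1 miss [D]
  1 | R B4 → L0 miss [-]
  2 | W B9 → L1 miss wb→B5 [D]
  3 | W B8 → L0 miss [D]
  4 | W B1 → L1 miss wb→B9 [D]
  5 | W B10 → L2 miss [D]
  6 | R B10 → L2 hit [D]
  7 | R B4 → L0 miss wb→B8 [-]
  8 | R B8 → L0 miss [-]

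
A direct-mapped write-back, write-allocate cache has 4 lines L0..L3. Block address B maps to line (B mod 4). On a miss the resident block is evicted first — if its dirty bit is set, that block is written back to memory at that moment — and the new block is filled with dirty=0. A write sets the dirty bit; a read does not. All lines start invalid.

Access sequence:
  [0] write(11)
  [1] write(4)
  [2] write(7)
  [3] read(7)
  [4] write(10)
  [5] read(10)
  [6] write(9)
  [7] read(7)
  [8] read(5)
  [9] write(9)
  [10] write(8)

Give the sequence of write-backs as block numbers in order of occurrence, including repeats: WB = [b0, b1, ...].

0: W B11 → L3 miss [D]
1: W B4 → L0 miss [D]
2: W B7 → L3 miss wb→B11 [D]
3: R B7 → L3 hit [D]
4: W B10 → L2 miss [D]
5: R B10 → L2 hit [D]
6: W B9 → L1 miss [D]
7: R B7 → L3 hit [D]
8: R B5 → L1 miss wb→B9 [-]
9: W B9 → L1 miss [D]
10: W B8 → L0 miss wb→B4 [D]

WB = [11, 9, 4]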